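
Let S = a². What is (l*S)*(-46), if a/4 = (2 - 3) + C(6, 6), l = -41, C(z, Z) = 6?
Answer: 754400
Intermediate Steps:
a = 20 (a = 4*((2 - 3) + 6) = 4*(-1 + 6) = 4*5 = 20)
S = 400 (S = 20² = 400)
(l*S)*(-46) = -41*400*(-46) = -16400*(-46) = 754400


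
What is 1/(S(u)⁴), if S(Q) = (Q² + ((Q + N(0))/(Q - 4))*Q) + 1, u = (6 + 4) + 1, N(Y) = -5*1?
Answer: 2401/716392960000 ≈ 3.3515e-9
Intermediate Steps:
N(Y) = -5
u = 11 (u = 10 + 1 = 11)
S(Q) = 1 + Q² + Q*(-5 + Q)/(-4 + Q) (S(Q) = (Q² + ((Q - 5)/(Q - 4))*Q) + 1 = (Q² + ((-5 + Q)/(-4 + Q))*Q) + 1 = (Q² + Q*(-5 + Q)/(-4 + Q)) + 1 = 1 + Q² + Q*(-5 + Q)/(-4 + Q))
1/(S(u)⁴) = 1/(((-4 + 11³ - 4*11 - 3*11²)/(-4 + 11))⁴) = 1/(((-4 + 1331 - 44 - 3*121)/7)⁴) = 1/(((-4 + 1331 - 44 - 363)/7)⁴) = 1/(((⅐)*920)⁴) = 1/((920/7)⁴) = 1/(716392960000/2401) = 2401/716392960000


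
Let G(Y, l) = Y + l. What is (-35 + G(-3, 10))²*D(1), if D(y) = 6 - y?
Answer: 3920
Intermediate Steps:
(-35 + G(-3, 10))²*D(1) = (-35 + (-3 + 10))²*(6 - 1*1) = (-35 + 7)²*(6 - 1) = (-28)²*5 = 784*5 = 3920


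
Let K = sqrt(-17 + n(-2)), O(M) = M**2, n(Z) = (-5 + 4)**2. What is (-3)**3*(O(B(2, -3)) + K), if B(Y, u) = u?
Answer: -243 - 108*I ≈ -243.0 - 108.0*I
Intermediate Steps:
n(Z) = 1 (n(Z) = (-1)**2 = 1)
K = 4*I (K = sqrt(-17 + 1) = sqrt(-16) = 4*I ≈ 4.0*I)
(-3)**3*(O(B(2, -3)) + K) = (-3)**3*((-3)**2 + 4*I) = -27*(9 + 4*I) = -243 - 108*I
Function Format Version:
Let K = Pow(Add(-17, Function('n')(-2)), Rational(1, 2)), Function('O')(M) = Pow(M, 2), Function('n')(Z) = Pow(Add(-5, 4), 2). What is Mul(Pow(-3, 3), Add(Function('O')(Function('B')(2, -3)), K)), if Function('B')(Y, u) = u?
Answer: Add(-243, Mul(-108, I)) ≈ Add(-243.00, Mul(-108.00, I))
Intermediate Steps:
Function('n')(Z) = 1 (Function('n')(Z) = Pow(-1, 2) = 1)
K = Mul(4, I) (K = Pow(Add(-17, 1), Rational(1, 2)) = Pow(-16, Rational(1, 2)) = Mul(4, I) ≈ Mul(4.0000, I))
Mul(Pow(-3, 3), Add(Function('O')(Function('B')(2, -3)), K)) = Mul(Pow(-3, 3), Add(Pow(-3, 2), Mul(4, I))) = Mul(-27, Add(9, Mul(4, I))) = Add(-243, Mul(-108, I))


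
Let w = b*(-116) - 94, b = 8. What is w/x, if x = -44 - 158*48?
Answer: 511/3814 ≈ 0.13398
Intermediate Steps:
w = -1022 (w = 8*(-116) - 94 = -928 - 94 = -1022)
x = -7628 (x = -44 - 7584 = -7628)
w/x = -1022/(-7628) = -1022*(-1/7628) = 511/3814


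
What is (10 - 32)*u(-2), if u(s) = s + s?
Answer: 88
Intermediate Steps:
u(s) = 2*s
(10 - 32)*u(-2) = (10 - 32)*(2*(-2)) = -22*(-4) = 88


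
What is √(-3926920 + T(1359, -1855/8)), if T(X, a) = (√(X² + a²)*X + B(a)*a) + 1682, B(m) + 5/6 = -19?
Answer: √(-564572037 + 24462*√121641409)/12 ≈ 1430.8*I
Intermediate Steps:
B(m) = -119/6 (B(m) = -⅚ - 19 = -119/6)
T(X, a) = 1682 - 119*a/6 + X*√(X² + a²) (T(X, a) = (√(X² + a²)*X - 119*a/6) + 1682 = (X*√(X² + a²) - 119*a/6) + 1682 = (-119*a/6 + X*√(X² + a²)) + 1682 = 1682 - 119*a/6 + X*√(X² + a²))
√(-3926920 + T(1359, -1855/8)) = √(-3926920 + (1682 - (-31535)*7/8/6 + 1359*√(1359² + (-1855/8)²))) = √(-3926920 + (1682 - (-31535)*7*(⅛)/6 + 1359*√(1846881 + (-1855/8)²))) = √(-3926920 + (1682 - (-31535)*7/(6*8) + 1359*√(1846881 + (-265*7/8)²))) = √(-3926920 + (1682 - 119/6*(-1855/8) + 1359*√(1846881 + (-1855/8)²))) = √(-3926920 + (1682 + 220745/48 + 1359*√(1846881 + 3441025/64))) = √(-3926920 + (1682 + 220745/48 + 1359*√(121641409/64))) = √(-3926920 + (1682 + 220745/48 + 1359*(√121641409/8))) = √(-3926920 + (1682 + 220745/48 + 1359*√121641409/8)) = √(-3926920 + (301481/48 + 1359*√121641409/8)) = √(-188190679/48 + 1359*√121641409/8)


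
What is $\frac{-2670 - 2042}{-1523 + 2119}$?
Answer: $- \frac{1178}{149} \approx -7.906$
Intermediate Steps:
$\frac{-2670 - 2042}{-1523 + 2119} = \frac{-2670 - 2042}{596} = \left(-4712\right) \frac{1}{596} = - \frac{1178}{149}$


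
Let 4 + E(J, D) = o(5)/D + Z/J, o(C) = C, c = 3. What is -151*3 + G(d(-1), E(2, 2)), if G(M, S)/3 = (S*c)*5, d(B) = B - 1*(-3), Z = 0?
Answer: -1041/2 ≈ -520.50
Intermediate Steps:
d(B) = 3 + B (d(B) = B + 3 = 3 + B)
E(J, D) = -4 + 5/D (E(J, D) = -4 + (5/D + 0/J) = -4 + (5/D + 0) = -4 + 5/D)
G(M, S) = 45*S (G(M, S) = 3*((S*3)*5) = 3*((3*S)*5) = 3*(15*S) = 45*S)
-151*3 + G(d(-1), E(2, 2)) = -151*3 + 45*(-4 + 5/2) = -453 + 45*(-4 + 5*(½)) = -453 + 45*(-4 + 5/2) = -453 + 45*(-3/2) = -453 - 135/2 = -1041/2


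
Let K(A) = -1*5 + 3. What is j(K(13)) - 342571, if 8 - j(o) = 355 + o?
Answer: -342916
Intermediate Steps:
K(A) = -2 (K(A) = -5 + 3 = -2)
j(o) = -347 - o (j(o) = 8 - (355 + o) = 8 + (-355 - o) = -347 - o)
j(K(13)) - 342571 = (-347 - 1*(-2)) - 342571 = (-347 + 2) - 342571 = -345 - 342571 = -342916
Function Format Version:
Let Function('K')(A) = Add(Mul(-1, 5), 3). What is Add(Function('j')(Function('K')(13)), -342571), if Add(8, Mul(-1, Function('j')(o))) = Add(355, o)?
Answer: -342916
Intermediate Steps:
Function('K')(A) = -2 (Function('K')(A) = Add(-5, 3) = -2)
Function('j')(o) = Add(-347, Mul(-1, o)) (Function('j')(o) = Add(8, Mul(-1, Add(355, o))) = Add(8, Add(-355, Mul(-1, o))) = Add(-347, Mul(-1, o)))
Add(Function('j')(Function('K')(13)), -342571) = Add(Add(-347, Mul(-1, -2)), -342571) = Add(Add(-347, 2), -342571) = Add(-345, -342571) = -342916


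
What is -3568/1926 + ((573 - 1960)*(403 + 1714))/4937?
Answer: -2836444285/4754331 ≈ -596.60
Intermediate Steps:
-3568/1926 + ((573 - 1960)*(403 + 1714))/4937 = -3568*1/1926 - 1387*2117*(1/4937) = -1784/963 - 2936279*1/4937 = -1784/963 - 2936279/4937 = -2836444285/4754331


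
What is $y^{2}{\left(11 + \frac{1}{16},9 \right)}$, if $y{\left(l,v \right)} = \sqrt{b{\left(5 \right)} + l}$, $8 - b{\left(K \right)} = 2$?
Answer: $\frac{273}{16} \approx 17.063$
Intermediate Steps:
$b{\left(K \right)} = 6$ ($b{\left(K \right)} = 8 - 2 = 6$)
$y{\left(l,v \right)} = \sqrt{6 + l}$
$y^{2}{\left(11 + \frac{1}{16},9 \right)} = \left(\sqrt{6 + \left(11 + \frac{1}{16}\right)}\right)^{2} = \left(\sqrt{6 + \frac{177}{16}}\right)^{2} = \left(\sqrt{\frac{273}{16}}\right)^{2} = \left(\frac{\sqrt{273}}{4}\right)^{2} = \frac{273}{16}$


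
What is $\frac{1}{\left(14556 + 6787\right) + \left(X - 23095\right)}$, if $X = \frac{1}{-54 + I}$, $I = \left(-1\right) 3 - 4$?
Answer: $- \frac{61}{106873} \approx -0.00057077$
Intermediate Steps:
$I = -7$ ($I = -3 - 4 = -7$)
$X = - \frac{1}{61}$ ($X = \frac{1}{-54 - 7} = \frac{1}{-61} = - \frac{1}{61} \approx -0.016393$)
$\frac{1}{\left(14556 + 6787\right) + \left(X - 23095\right)} = \frac{1}{\left(14556 + 6787\right) - \frac{1408796}{61}} = \frac{1}{21343 - \frac{1408796}{61}} = \frac{1}{- \frac{106873}{61}} = - \frac{61}{106873}$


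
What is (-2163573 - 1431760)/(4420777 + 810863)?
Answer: -3595333/5231640 ≈ -0.68723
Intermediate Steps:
(-2163573 - 1431760)/(4420777 + 810863) = -3595333/5231640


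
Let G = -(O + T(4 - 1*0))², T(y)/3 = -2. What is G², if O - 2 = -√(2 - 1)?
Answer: 625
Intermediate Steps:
T(y) = -6 (T(y) = 3*(-2) = -6)
O = 1 (O = 2 - √(2 - 1) = 2 - √1 = 2 - 1*1 = 2 - 1 = 1)
G = -25 (G = -(1 - 6)² = -1*(-5)² = -1*25 = -25)
G² = (-25)² = 625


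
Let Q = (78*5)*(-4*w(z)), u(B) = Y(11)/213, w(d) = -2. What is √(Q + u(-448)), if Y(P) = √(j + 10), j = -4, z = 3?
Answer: √(141551280 + 213*√6)/213 ≈ 55.857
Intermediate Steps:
Y(P) = √6 (Y(P) = √(-4 + 10) = √6)
u(B) = √6/213
Q = 3120 (Q = (78*5)*(-4*(-2)) = 390*8 = 3120)
√(Q + u(-448)) = √(3120 + √6/213)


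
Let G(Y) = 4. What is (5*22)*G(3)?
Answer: 440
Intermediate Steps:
(5*22)*G(3) = (5*22)*4 = 110*4 = 440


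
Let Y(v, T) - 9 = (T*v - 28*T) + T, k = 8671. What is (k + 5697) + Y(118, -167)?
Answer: -820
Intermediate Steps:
Y(v, T) = 9 - 27*T + T*v (Y(v, T) = 9 + ((T*v - 28*T) + T) = 9 + ((-28*T + T*v) + T) = 9 + (-27*T + T*v) = 9 - 27*T + T*v)
(k + 5697) + Y(118, -167) = (8671 + 5697) + (9 - 27*(-167) - 167*118) = 14368 + (9 + 4509 - 19706) = 14368 - 15188 = -820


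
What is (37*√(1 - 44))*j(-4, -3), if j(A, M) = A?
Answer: -148*I*√43 ≈ -970.5*I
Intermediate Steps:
(37*√(1 - 44))*j(-4, -3) = (37*√(1 - 44))*(-4) = (37*√(-43))*(-4) = (37*(I*√43))*(-4) = (37*I*√43)*(-4) = -148*I*√43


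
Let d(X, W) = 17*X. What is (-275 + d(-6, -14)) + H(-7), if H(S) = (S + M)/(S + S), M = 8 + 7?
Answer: -2643/7 ≈ -377.57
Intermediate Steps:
M = 15
H(S) = (15 + S)/(2*S) (H(S) = (S + 15)/(S + S) = (15 + S)/((2*S)) = (15 + S)*(1/(2*S)) = (15 + S)/(2*S))
(-275 + d(-6, -14)) + H(-7) = (-275 + 17*(-6)) + (½)*(15 - 7)/(-7) = (-275 - 102) + (½)*(-⅐)*8 = -377 - 4/7 = -2643/7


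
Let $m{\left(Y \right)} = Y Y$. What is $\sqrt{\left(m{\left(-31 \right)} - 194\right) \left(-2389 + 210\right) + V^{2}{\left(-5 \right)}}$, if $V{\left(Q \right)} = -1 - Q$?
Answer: $i \sqrt{1671277} \approx 1292.8 i$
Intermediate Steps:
$m{\left(Y \right)} = Y^{2}$
$\sqrt{\left(m{\left(-31 \right)} - 194\right) \left(-2389 + 210\right) + V^{2}{\left(-5 \right)}} = \sqrt{\left(\left(-31\right)^{2} - 194\right) \left(-2389 + 210\right) + \left(-1 - -5\right)^{2}} = \sqrt{\left(961 - 194\right) \left(-2179\right) + \left(-1 + 5\right)^{2}} = \sqrt{767 \left(-2179\right) + 4^{2}} = \sqrt{-1671293 + 16} = \sqrt{-1671277} = i \sqrt{1671277}$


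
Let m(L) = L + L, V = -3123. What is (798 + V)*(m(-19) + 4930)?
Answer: -11373900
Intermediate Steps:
m(L) = 2*L
(798 + V)*(m(-19) + 4930) = (798 - 3123)*(2*(-19) + 4930) = -2325*(-38 + 4930) = -2325*4892 = -11373900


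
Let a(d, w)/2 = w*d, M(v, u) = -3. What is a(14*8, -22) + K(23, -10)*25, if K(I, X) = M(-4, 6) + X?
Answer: -5253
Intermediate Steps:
K(I, X) = -3 + X
a(d, w) = 2*d*w (a(d, w) = 2*(w*d) = 2*(d*w) = 2*d*w)
a(14*8, -22) + K(23, -10)*25 = 2*(14*8)*(-22) + (-3 - 10)*25 = 2*112*(-22) - 13*25 = -4928 - 325 = -5253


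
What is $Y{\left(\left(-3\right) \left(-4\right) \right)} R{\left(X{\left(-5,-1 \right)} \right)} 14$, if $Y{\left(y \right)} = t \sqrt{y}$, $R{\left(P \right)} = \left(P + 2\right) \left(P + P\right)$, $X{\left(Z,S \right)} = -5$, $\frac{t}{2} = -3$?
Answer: $- 5040 \sqrt{3} \approx -8729.5$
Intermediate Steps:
$t = -6$ ($t = 2 \left(-3\right) = -6$)
$R{\left(P \right)} = 2 P \left(2 + P\right)$ ($R{\left(P \right)} = \left(2 + P\right) 2 P = 2 P \left(2 + P\right)$)
$Y{\left(y \right)} = - 6 \sqrt{y}$
$Y{\left(\left(-3\right) \left(-4\right) \right)} R{\left(X{\left(-5,-1 \right)} \right)} 14 = - 6 \sqrt{\left(-3\right) \left(-4\right)} 2 \left(-5\right) \left(2 - 5\right) 14 = - 6 \sqrt{12} \cdot 2 \left(-5\right) \left(-3\right) 14 = - 6 \cdot 2 \sqrt{3} \cdot 30 \cdot 14 = - 12 \sqrt{3} \cdot 30 \cdot 14 = - 360 \sqrt{3} \cdot 14 = - 5040 \sqrt{3}$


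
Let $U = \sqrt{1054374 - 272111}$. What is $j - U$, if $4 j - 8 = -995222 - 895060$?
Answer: $- \frac{945137}{2} - \sqrt{782263} \approx -4.7345 \cdot 10^{5}$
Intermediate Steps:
$j = - \frac{945137}{2}$ ($j = 2 + \frac{-995222 - 895060}{4} = 2 + \frac{1}{4} \left(-1890282\right) = 2 - \frac{945141}{2} = - \frac{945137}{2} \approx -4.7257 \cdot 10^{5}$)
$U = \sqrt{782263} \approx 884.46$
$j - U = - \frac{945137}{2} - \sqrt{782263}$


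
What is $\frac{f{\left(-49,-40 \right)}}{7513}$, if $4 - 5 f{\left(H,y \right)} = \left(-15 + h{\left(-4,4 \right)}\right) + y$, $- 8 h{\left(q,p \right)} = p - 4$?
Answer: $\frac{59}{37565} \approx 0.0015706$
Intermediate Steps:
$h{\left(q,p \right)} = \frac{1}{2} - \frac{p}{8}$ ($h{\left(q,p \right)} = - \frac{p - 4}{8} = - \frac{-4 + p}{8} = \frac{1}{2} - \frac{p}{8}$)
$f{\left(H,y \right)} = \frac{19}{5} - \frac{y}{5}$ ($f{\left(H,y \right)} = \frac{4}{5} - \frac{\left(-15 + \left(\frac{1}{2} - \frac{1}{2}\right)\right) + y}{5} = \frac{4}{5} - \frac{\left(-15 + 0\right) + y}{5} = \frac{4}{5} - \frac{-15 + y}{5} = \frac{4}{5} - \left(-3 + \frac{y}{5}\right) = \frac{19}{5} - \frac{y}{5}$)
$\frac{f{\left(-49,-40 \right)}}{7513} = \frac{\frac{19}{5} - -8}{7513} = \left(\frac{19}{5} + 8\right) \frac{1}{7513} = \frac{59}{5} \cdot \frac{1}{7513} = \frac{59}{37565}$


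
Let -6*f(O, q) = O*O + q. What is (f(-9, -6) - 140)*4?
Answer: -610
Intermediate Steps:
f(O, q) = -q/6 - O**2/6 (f(O, q) = -(O*O + q)/6 = -(O**2 + q)/6 = -(q + O**2)/6 = -q/6 - O**2/6)
(f(-9, -6) - 140)*4 = ((-1/6*(-6) - 1/6*(-9)**2) - 140)*4 = ((1 - 1/6*81) - 140)*4 = ((1 - 27/2) - 140)*4 = (-25/2 - 140)*4 = -305/2*4 = -610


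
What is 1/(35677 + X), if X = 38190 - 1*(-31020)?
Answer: 1/104887 ≈ 9.5341e-6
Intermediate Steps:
X = 69210 (X = 38190 + 31020 = 69210)
1/(35677 + X) = 1/(35677 + 69210) = 1/104887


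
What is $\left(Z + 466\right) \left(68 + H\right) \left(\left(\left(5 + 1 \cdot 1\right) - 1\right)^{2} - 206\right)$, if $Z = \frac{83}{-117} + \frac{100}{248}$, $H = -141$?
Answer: $\frac{44635403459}{7254} \approx 6.1532 \cdot 10^{6}$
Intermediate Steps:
$Z = - \frac{2221}{7254}$ ($Z = 83 \left(- \frac{1}{117}\right) + 100 \cdot \frac{1}{248} = - \frac{83}{117} + \frac{25}{62} = - \frac{2221}{7254} \approx -0.30618$)
$\left(Z + 466\right) \left(68 + H\right) \left(\left(\left(5 + 1 \cdot 1\right) - 1\right)^{2} - 206\right) = \left(- \frac{2221}{7254} + 466\right) \left(68 - 141\right) \left(\left(\left(5 + 1 \cdot 1\right) - 1\right)^{2} - 206\right) = \frac{3378143 \left(- 73 \left(\left(\left(5 + 1\right) - 1\right)^{2} - 206\right)\right)}{7254} = \frac{3378143 \left(- 73 \left(\left(6 - 1\right)^{2} - 206\right)\right)}{7254} = \frac{3378143 \left(- 73 \left(5^{2} - 206\right)\right)}{7254} = \frac{3378143 \left(- 73 \left(25 - 206\right)\right)}{7254} = \frac{3378143 \left(\left(-73\right) \left(-181\right)\right)}{7254} = \frac{3378143}{7254} \cdot 13213 = \frac{44635403459}{7254}$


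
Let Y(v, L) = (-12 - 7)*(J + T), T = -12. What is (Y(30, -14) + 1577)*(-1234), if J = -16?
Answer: -2602506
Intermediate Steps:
Y(v, L) = 532 (Y(v, L) = (-12 - 7)*(-16 - 12) = -19*(-28) = 532)
(Y(30, -14) + 1577)*(-1234) = (532 + 1577)*(-1234) = 2109*(-1234) = -2602506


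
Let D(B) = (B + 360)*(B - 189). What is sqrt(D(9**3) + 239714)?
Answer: sqrt(827774) ≈ 909.82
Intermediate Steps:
D(B) = (-189 + B)*(360 + B) (D(B) = (360 + B)*(-189 + B) = (-189 + B)*(360 + B))
sqrt(D(9**3) + 239714) = sqrt((-68040 + (9**3)**2 + 171*9**3) + 239714) = sqrt((-68040 + 729**2 + 171*729) + 239714) = sqrt((-68040 + 531441 + 124659) + 239714) = sqrt(588060 + 239714) = sqrt(827774)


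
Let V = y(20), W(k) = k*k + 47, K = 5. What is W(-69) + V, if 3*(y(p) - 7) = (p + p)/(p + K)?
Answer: 72233/15 ≈ 4815.5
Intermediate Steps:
W(k) = 47 + k² (W(k) = k² + 47 = 47 + k²)
y(p) = 7 + 2*p/(3*(5 + p)) (y(p) = 7 + ((p + p)/(p + 5))/3 = 7 + ((2*p)/(5 + p))/3 = 7 + (2*p/(5 + p))/3 = 7 + 2*p/(3*(5 + p)))
V = 113/15 (V = (105 + 23*20)/(3*(5 + 20)) = (⅓)*(105 + 460)/25 = (⅓)*(1/25)*565 = 113/15 ≈ 7.5333)
W(-69) + V = (47 + (-69)²) + 113/15 = (47 + 4761) + 113/15 = 4808 + 113/15 = 72233/15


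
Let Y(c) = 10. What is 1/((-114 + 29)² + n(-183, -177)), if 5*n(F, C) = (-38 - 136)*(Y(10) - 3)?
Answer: 5/34907 ≈ 0.00014324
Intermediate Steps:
n(F, C) = -1218/5 (n(F, C) = ((-38 - 136)*(10 - 3))/5 = (-174*7)/5 = (⅕)*(-1218) = -1218/5)
1/((-114 + 29)² + n(-183, -177)) = 1/((-114 + 29)² - 1218/5) = 1/((-85)² - 1218/5) = 1/(7225 - 1218/5) = 1/(34907/5) = 5/34907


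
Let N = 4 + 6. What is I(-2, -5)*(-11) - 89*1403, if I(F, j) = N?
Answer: -124977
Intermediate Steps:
N = 10
I(F, j) = 10
I(-2, -5)*(-11) - 89*1403 = 10*(-11) - 89*1403 = -110 - 124867 = -124977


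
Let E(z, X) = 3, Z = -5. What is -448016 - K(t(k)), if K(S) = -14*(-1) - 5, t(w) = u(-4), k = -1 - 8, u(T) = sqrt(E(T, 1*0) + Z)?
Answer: -448025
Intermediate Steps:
u(T) = I*sqrt(2) (u(T) = sqrt(3 - 5) = sqrt(-2) = I*sqrt(2))
k = -9
t(w) = I*sqrt(2)
K(S) = 9 (K(S) = 14 - 5 = 9)
-448016 - K(t(k)) = -448016 - 1*9 = -448016 - 9 = -448025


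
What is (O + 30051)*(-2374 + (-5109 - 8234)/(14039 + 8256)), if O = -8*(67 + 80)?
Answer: -43676880225/637 ≈ -6.8567e+7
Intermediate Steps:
O = -1176 (O = -8*147 = -1176)
(O + 30051)*(-2374 + (-5109 - 8234)/(14039 + 8256)) = (-1176 + 30051)*(-2374 + (-5109 - 8234)/(14039 + 8256)) = 28875*(-2374 - 13343/22295) = 28875*(-52941673/22295) = -43676880225/637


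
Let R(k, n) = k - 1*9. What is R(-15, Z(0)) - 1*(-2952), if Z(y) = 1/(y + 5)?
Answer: 2928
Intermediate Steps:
Z(y) = 1/(5 + y)
R(k, n) = -9 + k (R(k, n) = k - 9 = -9 + k)
R(-15, Z(0)) - 1*(-2952) = (-9 - 15) - 1*(-2952) = -24 + 2952 = 2928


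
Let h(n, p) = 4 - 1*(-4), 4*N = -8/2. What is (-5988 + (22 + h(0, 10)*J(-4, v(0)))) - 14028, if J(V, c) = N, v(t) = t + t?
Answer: -20002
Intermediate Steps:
N = -1 (N = (-8/2)/4 = (-8*½)/4 = (¼)*(-4) = -1)
h(n, p) = 8 (h(n, p) = 4 + 4 = 8)
v(t) = 2*t
J(V, c) = -1
(-5988 + (22 + h(0, 10)*J(-4, v(0)))) - 14028 = (-5988 + (22 + 8*(-1))) - 14028 = (-5988 + (22 - 8)) - 14028 = (-5988 + 14) - 14028 = -5974 - 14028 = -20002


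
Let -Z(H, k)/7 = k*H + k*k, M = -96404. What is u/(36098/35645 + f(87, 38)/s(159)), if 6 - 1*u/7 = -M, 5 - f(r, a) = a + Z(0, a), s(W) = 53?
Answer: -1274795589410/361036569 ≈ -3530.9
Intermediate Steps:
Z(H, k) = -7*k² - 7*H*k (Z(H, k) = -7*(k*H + k*k) = -7*(H*k + k²) = -7*(k² + H*k) = -7*k² - 7*H*k)
f(r, a) = 5 - a + 7*a² (f(r, a) = 5 - (a - 7*a*(0 + a)) = 5 - (a - 7*a*a) = 5 - (a - 7*a²) = 5 + (-a + 7*a²) = 5 - a + 7*a²)
u = -674786 (u = 42 - (-7)*(-96404) = 42 - 7*96404 = 42 - 674828 = -674786)
u/(36098/35645 + f(87, 38)/s(159)) = -674786/(36098/35645 + (5 - 1*38 + 7*38²)/53) = -674786/(36098*(1/35645) + (5 - 38 + 7*1444)*(1/53)) = -674786/(36098/35645 + (5 - 38 + 10108)*(1/53)) = -674786/(36098/35645 + 10075*(1/53)) = -674786/(36098/35645 + 10075/53) = -674786/361036569/1889185 = -674786*1889185/361036569 = -1274795589410/361036569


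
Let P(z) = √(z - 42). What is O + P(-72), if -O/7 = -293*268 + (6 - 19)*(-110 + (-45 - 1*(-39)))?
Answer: 539112 + I*√114 ≈ 5.3911e+5 + 10.677*I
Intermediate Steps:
P(z) = √(-42 + z)
O = 539112 (O = -7*(-293*268 + (6 - 19)*(-110 + (-45 - 1*(-39)))) = -7*(-78524 - 13*(-110 + (-45 + 39))) = -7*(-78524 - 13*(-110 - 6)) = -7*(-78524 - 13*(-116)) = -7*(-78524 + 1508) = -7*(-77016) = 539112)
O + P(-72) = 539112 + √(-42 - 72) = 539112 + √(-114) = 539112 + I*√114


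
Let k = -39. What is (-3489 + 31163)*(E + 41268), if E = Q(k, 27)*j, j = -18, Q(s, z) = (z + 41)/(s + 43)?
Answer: 1133582388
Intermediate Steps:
Q(s, z) = (41 + z)/(43 + s)
E = -306 (E = ((41 + 27)/(43 - 39))*(-18) = (68/4)*(-18) = ((1/4)*68)*(-18) = 17*(-18) = -306)
(-3489 + 31163)*(E + 41268) = (-3489 + 31163)*(-306 + 41268) = 27674*40962 = 1133582388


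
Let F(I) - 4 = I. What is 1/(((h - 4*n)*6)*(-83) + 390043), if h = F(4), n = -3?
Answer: 1/380083 ≈ 2.6310e-6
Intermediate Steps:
F(I) = 4 + I
h = 8 (h = 4 + 4 = 8)
1/(((h - 4*n)*6)*(-83) + 390043) = 1/(((8 - 4*(-3))*6)*(-83) + 390043) = 1/(((8 + 12)*6)*(-83) + 390043) = 1/((20*6)*(-83) + 390043) = 1/(120*(-83) + 390043) = 1/(-9960 + 390043) = 1/380083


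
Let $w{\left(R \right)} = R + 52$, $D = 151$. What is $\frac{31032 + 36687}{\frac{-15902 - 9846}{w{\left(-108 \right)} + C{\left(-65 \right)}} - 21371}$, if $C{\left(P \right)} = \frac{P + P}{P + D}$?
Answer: $- \frac{55823029}{17247773} \approx -3.2365$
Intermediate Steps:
$w{\left(R \right)} = 52 + R$
$C{\left(P \right)} = \frac{2 P}{151 + P}$ ($C{\left(P \right)} = \frac{P + P}{P + 151} = \frac{2 P}{151 + P}$)
$\frac{31032 + 36687}{\frac{-15902 - 9846}{w{\left(-108 \right)} + C{\left(-65 \right)}} - 21371} = \frac{31032 + 36687}{\frac{-15902 - 9846}{\left(52 - 108\right) + 2 \left(-65\right) \frac{1}{151 - 65}} - 21371} = \frac{67719}{- \frac{25748}{-56 + 2 \left(-65\right) \frac{1}{86}} - 21371} = \frac{67719}{- \frac{25748}{-56 - \frac{65}{43}} - 21371} = \frac{67719}{- \frac{25748}{- \frac{2473}{43}} - 21371} = \frac{67719}{\left(-25748\right) \left(- \frac{43}{2473}\right) - 21371} = \frac{67719}{\frac{1107164}{2473} - 21371} = \frac{67719}{- \frac{51743319}{2473}} = 67719 \left(- \frac{2473}{51743319}\right) = - \frac{55823029}{17247773}$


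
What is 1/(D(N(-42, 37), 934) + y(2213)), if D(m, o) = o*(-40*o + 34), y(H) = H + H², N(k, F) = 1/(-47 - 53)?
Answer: -1/29962902 ≈ -3.3375e-8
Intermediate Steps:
N(k, F) = -1/100 (N(k, F) = 1/(-100) = -1/100)
D(m, o) = o*(34 - 40*o)
1/(D(N(-42, 37), 934) + y(2213)) = 1/(2*934*(17 - 20*934) + 2213*(1 + 2213)) = 1/(2*934*(17 - 18680) + 2213*2214) = 1/(2*934*(-18663) + 4899582) = 1/(-34862484 + 4899582) = 1/(-29962902) = -1/29962902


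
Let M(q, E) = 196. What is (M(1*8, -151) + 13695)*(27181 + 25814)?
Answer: 736153545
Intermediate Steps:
(M(1*8, -151) + 13695)*(27181 + 25814) = (196 + 13695)*(27181 + 25814) = 13891*52995 = 736153545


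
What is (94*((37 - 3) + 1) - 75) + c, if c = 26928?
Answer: 30143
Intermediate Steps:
(94*((37 - 3) + 1) - 75) + c = (94*((37 - 3) + 1) - 75) + 26928 = (94*(34 + 1) - 75) + 26928 = (94*35 - 75) + 26928 = (3290 - 75) + 26928 = 3215 + 26928 = 30143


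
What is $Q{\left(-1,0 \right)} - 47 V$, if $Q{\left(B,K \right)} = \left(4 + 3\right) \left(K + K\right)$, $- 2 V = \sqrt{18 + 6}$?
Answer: $47 \sqrt{6} \approx 115.13$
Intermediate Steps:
$V = - \sqrt{6}$ ($V = - \frac{\sqrt{18 + 6}}{2} = - \frac{\sqrt{24}}{2} = - \frac{2 \sqrt{6}}{2} = - \sqrt{6} \approx -2.4495$)
$Q{\left(B,K \right)} = 14 K$ ($Q{\left(B,K \right)} = 7 \cdot 2 K = 14 K$)
$Q{\left(-1,0 \right)} - 47 V = 14 \cdot 0 - 47 \left(- \sqrt{6}\right) = 0 + 47 \sqrt{6} = 47 \sqrt{6}$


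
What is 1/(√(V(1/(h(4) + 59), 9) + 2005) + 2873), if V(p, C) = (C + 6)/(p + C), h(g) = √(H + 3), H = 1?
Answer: 316030/907733457 - √24280630/907733457 ≈ 0.00034272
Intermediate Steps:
h(g) = 2 (h(g) = √(1 + 3) = √4 = 2)
V(p, C) = (6 + C)/(C + p)
1/(√(V(1/(h(4) + 59), 9) + 2005) + 2873) = 1/(√((6 + 9)/(9 + 1/(2 + 59)) + 2005) + 2873) = 1/(√(15/(9 + 1/61) + 2005) + 2873) = 1/(√(15/(550/61) + 2005) + 2873) = 1/(√((61/550)*15 + 2005) + 2873) = 1/(√(183/110 + 2005) + 2873) = 1/(√(220733/110) + 2873) = 1/(√24280630/110 + 2873) = 1/(2873 + √24280630/110)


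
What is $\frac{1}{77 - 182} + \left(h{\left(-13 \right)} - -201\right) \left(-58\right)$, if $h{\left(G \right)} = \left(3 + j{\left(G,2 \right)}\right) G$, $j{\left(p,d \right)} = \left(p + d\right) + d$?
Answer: $- \frac{1699111}{105} \approx -16182.0$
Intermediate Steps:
$j{\left(p,d \right)} = p + 2 d$ ($j{\left(p,d \right)} = \left(d + p\right) + d = p + 2 d$)
$h{\left(G \right)} = G \left(7 + G\right)$ ($h{\left(G \right)} = \left(3 + \left(G + 2 \cdot 2\right)\right) G = \left(3 + \left(G + 4\right)\right) G = \left(3 + \left(4 + G\right)\right) G = \left(7 + G\right) G = G \left(7 + G\right)$)
$\frac{1}{77 - 182} + \left(h{\left(-13 \right)} - -201\right) \left(-58\right) = \frac{1}{77 - 182} + \left(- 13 \left(7 - 13\right) - -201\right) \left(-58\right) = \frac{1}{77 - 182} + \left(\left(-13\right) \left(-6\right) + 201\right) \left(-58\right) = \frac{1}{-105} + \left(78 + 201\right) \left(-58\right) = - \frac{1}{105} + 279 \left(-58\right) = - \frac{1}{105} - 16182 = - \frac{1699111}{105}$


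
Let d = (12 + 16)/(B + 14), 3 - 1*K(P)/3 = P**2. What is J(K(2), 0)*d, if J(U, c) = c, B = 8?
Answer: 0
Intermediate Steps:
K(P) = 9 - 3*P**2
d = 14/11 (d = (12 + 16)/(8 + 14) = 28/22 = 28*(1/22) = 14/11 ≈ 1.2727)
J(K(2), 0)*d = 0*(14/11) = 0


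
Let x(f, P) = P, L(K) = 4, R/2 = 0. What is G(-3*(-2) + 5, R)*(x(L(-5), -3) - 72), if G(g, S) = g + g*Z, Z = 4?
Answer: -4125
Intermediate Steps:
R = 0 (R = 2*0 = 0)
G(g, S) = 5*g (G(g, S) = g + g*4 = g + 4*g = 5*g)
G(-3*(-2) + 5, R)*(x(L(-5), -3) - 72) = (5*(-3*(-2) + 5))*(-3 - 72) = (5*(6 + 5))*(-75) = (5*11)*(-75) = 55*(-75) = -4125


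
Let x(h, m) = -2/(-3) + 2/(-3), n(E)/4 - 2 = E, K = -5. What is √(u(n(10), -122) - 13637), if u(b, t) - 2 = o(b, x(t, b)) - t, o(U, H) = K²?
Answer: 4*I*√843 ≈ 116.14*I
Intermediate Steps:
n(E) = 8 + 4*E
x(h, m) = 0 (x(h, m) = -2*(-⅓) + 2*(-⅓) = ⅔ - ⅔ = 0)
o(U, H) = 25 (o(U, H) = (-5)² = 25)
u(b, t) = 27 - t (u(b, t) = 2 + (25 - t) = 27 - t)
√(u(n(10), -122) - 13637) = √((27 - 1*(-122)) - 13637) = √((27 + 122) - 13637) = √(149 - 13637) = √(-13488) = 4*I*√843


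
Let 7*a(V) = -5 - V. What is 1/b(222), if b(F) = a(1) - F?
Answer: -7/1560 ≈ -0.0044872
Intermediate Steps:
a(V) = -5/7 - V/7 (a(V) = (-5 - V)/7 = -5/7 - V/7)
b(F) = -6/7 - F (b(F) = (-5/7 - ⅐*1) - F = (-5/7 - ⅐) - F = -6/7 - F)
1/b(222) = 1/(-6/7 - 1*222) = 1/(-6/7 - 222) = 1/(-1560/7) = -7/1560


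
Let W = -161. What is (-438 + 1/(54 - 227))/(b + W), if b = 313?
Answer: -75775/26296 ≈ -2.8816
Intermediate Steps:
(-438 + 1/(54 - 227))/(b + W) = (-438 + 1/(54 - 227))/(313 - 161) = (-438 + 1/(-173))/152 = (-438 - 1/173)*(1/152) = -75775/173*1/152 = -75775/26296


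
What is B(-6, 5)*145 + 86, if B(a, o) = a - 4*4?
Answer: -3104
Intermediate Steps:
B(a, o) = -16 + a (B(a, o) = a - 16 = -16 + a)
B(-6, 5)*145 + 86 = (-16 - 6)*145 + 86 = -22*145 + 86 = -3190 + 86 = -3104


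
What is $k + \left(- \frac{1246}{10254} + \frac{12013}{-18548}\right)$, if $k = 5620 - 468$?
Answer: $\frac{489859364537}{95095596} \approx 5151.2$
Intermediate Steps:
$k = 5152$ ($k = 5620 - 468 = 5152$)
$k + \left(- \frac{1246}{10254} + \frac{12013}{-18548}\right) = 5152 + \left(- \frac{1246}{10254} + \frac{12013}{-18548}\right) = 5152 + \left(\left(-1246\right) \frac{1}{10254} + 12013 \left(- \frac{1}{18548}\right)\right) = 5152 - \frac{73146055}{95095596} = \frac{489859364537}{95095596}$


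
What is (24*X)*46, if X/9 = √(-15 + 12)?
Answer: 9936*I*√3 ≈ 17210.0*I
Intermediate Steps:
X = 9*I*√3 (X = 9*√(-15 + 12) = 9*√(-3) = 9*(I*√3) = 9*I*√3 ≈ 15.588*I)
(24*X)*46 = (24*(9*I*√3))*46 = (216*I*√3)*46 = 9936*I*√3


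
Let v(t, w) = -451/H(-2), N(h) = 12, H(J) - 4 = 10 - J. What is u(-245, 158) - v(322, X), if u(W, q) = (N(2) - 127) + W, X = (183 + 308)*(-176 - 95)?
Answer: -5309/16 ≈ -331.81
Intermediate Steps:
H(J) = 14 - J (H(J) = 4 + (10 - J) = 14 - J)
X = -133061 (X = 491*(-271) = -133061)
v(t, w) = -451/16 (v(t, w) = -451/(14 - 1*(-2)) = -451/(14 + 2) = -451/16)
u(W, q) = -115 + W (u(W, q) = (12 - 127) + W = -115 + W)
u(-245, 158) - v(322, X) = (-115 - 245) - 1*(-451/16) = -360 + 451/16 = -5309/16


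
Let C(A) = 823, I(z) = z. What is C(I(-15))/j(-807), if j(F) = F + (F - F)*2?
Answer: -823/807 ≈ -1.0198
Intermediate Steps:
j(F) = F (j(F) = F + 0*2 = F + 0 = F)
C(I(-15))/j(-807) = 823/(-807) = 823*(-1/807) = -823/807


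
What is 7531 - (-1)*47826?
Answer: 55357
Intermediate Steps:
7531 - (-1)*47826 = 7531 - 1*(-47826) = 7531 + 47826 = 55357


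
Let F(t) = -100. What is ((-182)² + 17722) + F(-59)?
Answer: 50746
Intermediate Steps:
((-182)² + 17722) + F(-59) = ((-182)² + 17722) - 100 = (33124 + 17722) - 100 = 50846 - 100 = 50746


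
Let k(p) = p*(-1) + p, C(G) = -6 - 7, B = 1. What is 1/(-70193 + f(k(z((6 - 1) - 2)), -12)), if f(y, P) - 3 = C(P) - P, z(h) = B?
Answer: -1/70191 ≈ -1.4247e-5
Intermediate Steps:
C(G) = -13
z(h) = 1
k(p) = 0 (k(p) = -p + p = 0)
f(y, P) = -10 - P (f(y, P) = 3 + (-13 - P) = -10 - P)
1/(-70193 + f(k(z((6 - 1) - 2)), -12)) = 1/(-70193 + (-10 - 1*(-12))) = 1/(-70193 + (-10 + 12)) = 1/(-70193 + 2) = 1/(-70191) = -1/70191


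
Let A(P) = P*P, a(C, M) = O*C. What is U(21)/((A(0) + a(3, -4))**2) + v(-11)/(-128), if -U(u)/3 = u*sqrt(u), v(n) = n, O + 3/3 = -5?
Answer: 11/128 - 7*sqrt(21)/36 ≈ -0.80512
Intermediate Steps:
O = -6 (O = -1 - 5 = -6)
a(C, M) = -6*C
U(u) = -3*u**(3/2) (U(u) = -3*u*sqrt(u) = -3*u**(3/2))
A(P) = P**2
U(21)/((A(0) + a(3, -4))**2) + v(-11)/(-128) = (-63*sqrt(21))/((0**2 - 6*3)**2) - 11/(-128) = (-63*sqrt(21))/((0 - 18)**2) - 11*(-1/128) = (-63*sqrt(21))/((-18)**2) + 11/128 = -63*sqrt(21)/324 + 11/128 = -63*sqrt(21)*(1/324) + 11/128 = -7*sqrt(21)/36 + 11/128 = 11/128 - 7*sqrt(21)/36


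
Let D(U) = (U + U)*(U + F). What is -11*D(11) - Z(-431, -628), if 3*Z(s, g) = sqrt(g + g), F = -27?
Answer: 3872 - 2*I*sqrt(314)/3 ≈ 3872.0 - 11.813*I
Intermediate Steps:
D(U) = 2*U*(-27 + U) (D(U) = (U + U)*(U - 27) = (2*U)*(-27 + U) = 2*U*(-27 + U))
Z(s, g) = sqrt(2)*sqrt(g)/3 (Z(s, g) = sqrt(g + g)/3 = sqrt(2*g)/3 = (sqrt(2)*sqrt(g))/3 = sqrt(2)*sqrt(g)/3)
-11*D(11) - Z(-431, -628) = -22*11*(-27 + 11) - sqrt(2)*sqrt(-628)/3 = -22*11*(-16) - sqrt(2)*2*I*sqrt(157)/3 = -11*(-352) - 2*I*sqrt(314)/3 = 3872 - 2*I*sqrt(314)/3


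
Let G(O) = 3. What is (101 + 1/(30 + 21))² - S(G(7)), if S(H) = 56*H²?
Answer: 25232200/2601 ≈ 9701.0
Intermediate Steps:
(101 + 1/(30 + 21))² - S(G(7)) = (101 + 1/(30 + 21))² - 56*3² = (101 + 1/51)² - 56*9 = (101 + 1/51)² - 1*504 = (5152/51)² - 504 = 26543104/2601 - 504 = 25232200/2601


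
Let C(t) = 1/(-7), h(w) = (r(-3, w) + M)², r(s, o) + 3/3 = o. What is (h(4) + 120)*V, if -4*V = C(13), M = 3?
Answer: 39/7 ≈ 5.5714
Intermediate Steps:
r(s, o) = -1 + o
h(w) = (2 + w)² (h(w) = ((-1 + w) + 3)² = (2 + w)²)
C(t) = -⅐
V = 1/28 (V = -¼*(-⅐) = 1/28 ≈ 0.035714)
(h(4) + 120)*V = ((2 + 4)² + 120)*(1/28) = (6² + 120)*(1/28) = (36 + 120)*(1/28) = 156*(1/28) = 39/7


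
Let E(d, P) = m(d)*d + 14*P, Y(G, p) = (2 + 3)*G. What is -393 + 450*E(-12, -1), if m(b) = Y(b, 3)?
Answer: 317307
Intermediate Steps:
Y(G, p) = 5*G
m(b) = 5*b
E(d, P) = 5*d² + 14*P (E(d, P) = (5*d)*d + 14*P = 5*d² + 14*P)
-393 + 450*E(-12, -1) = -393 + 450*(5*(-12)² + 14*(-1)) = -393 + 450*(5*144 - 14) = -393 + 450*(720 - 14) = -393 + 450*706 = -393 + 317700 = 317307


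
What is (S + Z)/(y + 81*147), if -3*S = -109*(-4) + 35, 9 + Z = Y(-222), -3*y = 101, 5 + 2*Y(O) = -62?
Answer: -1197/71240 ≈ -0.016802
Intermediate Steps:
Y(O) = -67/2 (Y(O) = -5/2 + (½)*(-62) = -5/2 - 31 = -67/2)
y = -101/3 (y = -⅓*101 = -101/3 ≈ -33.667)
Z = -85/2 (Z = -9 - 67/2 = -85/2 ≈ -42.500)
S = -157 (S = -(-109*(-4) + 35)/3 = -(436 + 35)/3 = -⅓*471 = -157)
(S + Z)/(y + 81*147) = (-157 - 85/2)/(-101/3 + 81*147) = -399/(2*(-101/3 + 11907)) = -399/(2*35620/3) = -399/2*3/35620 = -1197/71240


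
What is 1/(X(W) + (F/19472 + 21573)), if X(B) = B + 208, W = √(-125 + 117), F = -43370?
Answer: 2064403243416/44960169756290729 - 189579392*I*√2/44960169756290729 ≈ 4.5916e-5 - 5.9632e-9*I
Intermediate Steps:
W = 2*I*√2 (W = √(-8) = 2*I*√2 ≈ 2.8284*I)
X(B) = 208 + B
1/(X(W) + (F/19472 + 21573)) = 1/((208 + 2*I*√2) + (-43370/19472 + 21573)) = 1/((208 + 2*I*√2) + (-43370*1/19472 + 21573)) = 1/((208 + 2*I*√2) + (-21685/9736 + 21573)) = 1/((208 + 2*I*√2) + 210013043/9736) = 1/(212038131/9736 + 2*I*√2)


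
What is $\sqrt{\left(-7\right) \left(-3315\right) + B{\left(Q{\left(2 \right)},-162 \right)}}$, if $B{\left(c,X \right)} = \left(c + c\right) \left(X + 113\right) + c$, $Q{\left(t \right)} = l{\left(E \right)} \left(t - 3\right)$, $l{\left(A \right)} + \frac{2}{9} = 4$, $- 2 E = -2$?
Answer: $\frac{\sqrt{212143}}{3} \approx 153.53$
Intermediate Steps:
$E = 1$ ($E = \left(- \frac{1}{2}\right) \left(-2\right) = 1$)
$l{\left(A \right)} = \frac{34}{9}$ ($l{\left(A \right)} = - \frac{2}{9} + 4 = \frac{34}{9}$)
$Q{\left(t \right)} = - \frac{34}{3} + \frac{34 t}{9}$ ($Q{\left(t \right)} = \frac{34 \left(t - 3\right)}{9} = \frac{34 \left(-3 + t\right)}{9} = - \frac{34}{3} + \frac{34 t}{9}$)
$B{\left(c,X \right)} = c + 2 c \left(113 + X\right)$ ($B{\left(c,X \right)} = 2 c \left(113 + X\right) + c = c + 2 c \left(113 + X\right)$)
$\sqrt{\left(-7\right) \left(-3315\right) + B{\left(Q{\left(2 \right)},-162 \right)}} = \sqrt{\left(-7\right) \left(-3315\right) + \left(- \frac{34}{3} + \frac{34}{9} \cdot 2\right) \left(227 + 2 \left(-162\right)\right)} = \sqrt{23205 + \left(- \frac{34}{3} + \frac{68}{9}\right) \left(227 - 324\right)} = \sqrt{23205 - - \frac{3298}{9}} = \sqrt{23205 + \frac{3298}{9}} = \sqrt{\frac{212143}{9}} = \frac{\sqrt{212143}}{3}$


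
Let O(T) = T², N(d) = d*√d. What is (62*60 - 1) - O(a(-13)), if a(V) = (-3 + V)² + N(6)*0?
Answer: -61817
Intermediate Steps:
N(d) = d^(3/2)
a(V) = (-3 + V)² (a(V) = (-3 + V)² + 6^(3/2)*0 = (-3 + V)² + (6*√6)*0 = (-3 + V)² + 0 = (-3 + V)²)
(62*60 - 1) - O(a(-13)) = (62*60 - 1) - ((-3 - 13)²)² = (3720 - 1) - ((-16)²)² = 3719 - 1*256² = 3719 - 1*65536 = 3719 - 65536 = -61817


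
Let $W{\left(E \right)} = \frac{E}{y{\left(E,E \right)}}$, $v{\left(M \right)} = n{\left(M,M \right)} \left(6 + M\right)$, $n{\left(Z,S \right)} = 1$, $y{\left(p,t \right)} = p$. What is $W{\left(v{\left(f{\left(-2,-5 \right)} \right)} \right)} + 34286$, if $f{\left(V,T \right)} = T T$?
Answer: $34287$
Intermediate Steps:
$f{\left(V,T \right)} = T^{2}$
$v{\left(M \right)} = 6 + M$ ($v{\left(M \right)} = 1 \left(6 + M\right) = 6 + M$)
$W{\left(E \right)} = 1$ ($W{\left(E \right)} = \frac{E}{E} = 1$)
$W{\left(v{\left(f{\left(-2,-5 \right)} \right)} \right)} + 34286 = 1 + 34286 = 34287$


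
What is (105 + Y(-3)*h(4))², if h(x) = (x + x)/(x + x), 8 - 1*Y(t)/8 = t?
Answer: 37249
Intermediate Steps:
Y(t) = 64 - 8*t
h(x) = 1 (h(x) = (2*x)/((2*x)) = (2*x)*(1/(2*x)) = 1)
(105 + Y(-3)*h(4))² = (105 + (64 - 8*(-3))*1)² = (105 + (64 + 24)*1)² = (105 + 88*1)² = (105 + 88)² = 193² = 37249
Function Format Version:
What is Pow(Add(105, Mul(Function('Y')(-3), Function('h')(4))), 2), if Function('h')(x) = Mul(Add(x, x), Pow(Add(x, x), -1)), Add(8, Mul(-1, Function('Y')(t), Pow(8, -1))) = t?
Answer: 37249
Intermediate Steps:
Function('Y')(t) = Add(64, Mul(-8, t))
Function('h')(x) = 1 (Function('h')(x) = Mul(Mul(2, x), Pow(Mul(2, x), -1)) = Mul(Mul(2, x), Mul(Rational(1, 2), Pow(x, -1))) = 1)
Pow(Add(105, Mul(Function('Y')(-3), Function('h')(4))), 2) = Pow(Add(105, Mul(Add(64, Mul(-8, -3)), 1)), 2) = Pow(Add(105, Mul(Add(64, 24), 1)), 2) = Pow(Add(105, Mul(88, 1)), 2) = Pow(Add(105, 88), 2) = Pow(193, 2) = 37249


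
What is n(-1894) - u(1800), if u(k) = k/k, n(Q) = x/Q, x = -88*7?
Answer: -639/947 ≈ -0.67476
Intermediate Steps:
x = -616
n(Q) = -616/Q
u(k) = 1
n(-1894) - u(1800) = -616/(-1894) - 1*1 = -616*(-1/1894) - 1 = 308/947 - 1 = -639/947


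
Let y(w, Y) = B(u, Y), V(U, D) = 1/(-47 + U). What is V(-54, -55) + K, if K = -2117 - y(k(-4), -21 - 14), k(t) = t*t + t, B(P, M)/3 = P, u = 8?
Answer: -216242/101 ≈ -2141.0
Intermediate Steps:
B(P, M) = 3*P
k(t) = t + t² (k(t) = t² + t = t + t²)
y(w, Y) = 24 (y(w, Y) = 3*8 = 24)
K = -2141 (K = -2117 - 1*24 = -2117 - 24 = -2141)
V(-54, -55) + K = 1/(-47 - 54) - 2141 = 1/(-101) - 2141 = -1/101 - 2141 = -216242/101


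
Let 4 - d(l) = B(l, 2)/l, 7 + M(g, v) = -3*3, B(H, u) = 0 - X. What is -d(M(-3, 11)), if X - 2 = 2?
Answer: -15/4 ≈ -3.7500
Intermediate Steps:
X = 4 (X = 2 + 2 = 4)
B(H, u) = -4 (B(H, u) = 0 - 1*4 = 0 - 4 = -4)
M(g, v) = -16 (M(g, v) = -7 - 3*3 = -7 - 9 = -16)
d(l) = 4 + 4/l (d(l) = 4 - (-4)/l = 4 + 4/l)
-d(M(-3, 11)) = -(4 + 4/(-16)) = -(4 + 4*(-1/16)) = -(4 - ¼) = -1*15/4 = -15/4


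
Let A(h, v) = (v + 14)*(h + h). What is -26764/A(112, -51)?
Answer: 6691/2072 ≈ 3.2292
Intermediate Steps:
A(h, v) = 2*h*(14 + v) (A(h, v) = (14 + v)*(2*h) = 2*h*(14 + v))
-26764/A(112, -51) = -26764*1/(224*(14 - 51)) = -26764/(2*112*(-37)) = -26764/(-8288) = -26764*(-1/8288) = 6691/2072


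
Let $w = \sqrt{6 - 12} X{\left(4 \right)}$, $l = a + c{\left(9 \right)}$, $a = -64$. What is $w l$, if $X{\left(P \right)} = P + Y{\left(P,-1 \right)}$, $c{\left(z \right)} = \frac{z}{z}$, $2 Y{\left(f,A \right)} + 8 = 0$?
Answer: $0$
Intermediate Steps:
$Y{\left(f,A \right)} = -4$ ($Y{\left(f,A \right)} = -4 + \frac{1}{2} \cdot 0 = -4 + 0 = -4$)
$c{\left(z \right)} = 1$
$X{\left(P \right)} = -4 + P$ ($X{\left(P \right)} = P - 4 = -4 + P$)
$l = -63$ ($l = -64 + 1 = -63$)
$w = 0$ ($w = \sqrt{6 - 12} \left(-4 + 4\right) = \sqrt{-6} \cdot 0 = i \sqrt{6} \cdot 0 = 0$)
$w l = 0 \left(-63\right) = 0$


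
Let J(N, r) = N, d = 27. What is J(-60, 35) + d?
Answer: -33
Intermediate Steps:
J(-60, 35) + d = -60 + 27 = -33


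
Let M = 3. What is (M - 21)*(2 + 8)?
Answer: -180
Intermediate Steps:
(M - 21)*(2 + 8) = (3 - 21)*(2 + 8) = -18*10 = -180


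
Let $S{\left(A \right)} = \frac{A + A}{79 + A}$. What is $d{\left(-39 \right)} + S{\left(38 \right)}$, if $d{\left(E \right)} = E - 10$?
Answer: $- \frac{5657}{117} \approx -48.35$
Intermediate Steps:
$d{\left(E \right)} = -10 + E$
$S{\left(A \right)} = \frac{2 A}{79 + A}$
$d{\left(-39 \right)} + S{\left(38 \right)} = \left(-10 - 39\right) + 2 \cdot 38 \frac{1}{79 + 38} = -49 + 2 \cdot 38 \cdot \frac{1}{117} = -49 + \frac{76}{117} = - \frac{5657}{117}$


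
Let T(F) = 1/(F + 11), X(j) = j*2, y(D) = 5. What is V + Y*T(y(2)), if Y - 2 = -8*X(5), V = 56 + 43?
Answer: 753/8 ≈ 94.125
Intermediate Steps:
X(j) = 2*j
T(F) = 1/(11 + F)
V = 99
Y = -78 (Y = 2 - 16*5 = 2 - 8*10 = 2 - 80 = -78)
V + Y*T(y(2)) = 99 - 78/(11 + 5) = 99 - 78/16 = 99 - 78*1/16 = 99 - 39/8 = 753/8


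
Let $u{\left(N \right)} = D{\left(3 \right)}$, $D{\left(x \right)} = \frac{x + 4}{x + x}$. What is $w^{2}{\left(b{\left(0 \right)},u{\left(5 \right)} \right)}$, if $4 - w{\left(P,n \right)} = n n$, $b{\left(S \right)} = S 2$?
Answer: $\frac{9025}{1296} \approx 6.9637$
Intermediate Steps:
$b{\left(S \right)} = 2 S$
$D{\left(x \right)} = \frac{4 + x}{2 x}$
$u{\left(N \right)} = \frac{7}{6}$ ($u{\left(N \right)} = \frac{4 + 3}{2 \cdot 3} = \frac{1}{2} \cdot \frac{1}{3} \cdot 7 = \frac{7}{6}$)
$w{\left(P,n \right)} = 4 - n^{2}$ ($w{\left(P,n \right)} = 4 - n n = 4 - n^{2}$)
$w^{2}{\left(b{\left(0 \right)},u{\left(5 \right)} \right)} = \left(4 - \left(\frac{7}{6}\right)^{2}\right)^{2} = \left(4 - \frac{49}{36}\right)^{2} = \left(\frac{95}{36}\right)^{2} = \frac{9025}{1296}$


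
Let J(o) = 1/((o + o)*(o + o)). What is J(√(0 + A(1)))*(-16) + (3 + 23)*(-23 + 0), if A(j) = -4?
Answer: -597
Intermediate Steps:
J(o) = 1/(4*o²) (J(o) = 1/((2*o)*(2*o)) = 1/(4*o²))
J(√(0 + A(1)))*(-16) + (3 + 23)*(-23 + 0) = (1/(4*(√(0 - 4))²))*(-16) + (3 + 23)*(-23 + 0) = (1/(4*(√(-4))²))*(-16) + 26*(-23) = (1/(4*(2*I)²))*(-16) - 598 = ((¼)*(-¼))*(-16) - 598 = -1/16*(-16) - 598 = 1 - 598 = -597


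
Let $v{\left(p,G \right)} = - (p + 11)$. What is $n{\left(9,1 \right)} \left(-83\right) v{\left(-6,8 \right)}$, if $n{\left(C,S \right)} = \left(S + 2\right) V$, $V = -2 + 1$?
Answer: $-1245$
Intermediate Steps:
$V = -1$
$n{\left(C,S \right)} = -2 - S$ ($n{\left(C,S \right)} = \left(S + 2\right) \left(-1\right) = \left(2 + S\right) \left(-1\right) = -2 - S$)
$v{\left(p,G \right)} = -11 - p$ ($v{\left(p,G \right)} = - (11 + p) = -11 - p$)
$n{\left(9,1 \right)} \left(-83\right) v{\left(-6,8 \right)} = \left(-2 - 1\right) \left(-83\right) \left(-11 - -6\right) = \left(-2 - 1\right) \left(-83\right) \left(-11 + 6\right) = \left(-3\right) \left(-83\right) \left(-5\right) = 249 \left(-5\right) = -1245$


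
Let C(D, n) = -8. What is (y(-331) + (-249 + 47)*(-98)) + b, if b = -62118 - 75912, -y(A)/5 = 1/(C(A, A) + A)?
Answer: -40081321/339 ≈ -1.1823e+5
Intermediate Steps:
y(A) = -5/(-8 + A)
b = -138030
(y(-331) + (-249 + 47)*(-98)) + b = (-5/(-8 - 331) + (-249 + 47)*(-98)) - 138030 = (-5/(-339) - 202*(-98)) - 138030 = (-5*(-1/339) + 19796) - 138030 = (5/339 + 19796) - 138030 = 6710849/339 - 138030 = -40081321/339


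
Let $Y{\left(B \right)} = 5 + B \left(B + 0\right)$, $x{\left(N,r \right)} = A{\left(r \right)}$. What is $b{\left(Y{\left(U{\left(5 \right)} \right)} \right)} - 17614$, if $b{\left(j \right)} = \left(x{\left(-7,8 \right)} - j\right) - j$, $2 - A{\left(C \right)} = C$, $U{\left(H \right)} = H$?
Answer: $-17680$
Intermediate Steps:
$A{\left(C \right)} = 2 - C$
$x{\left(N,r \right)} = 2 - r$
$Y{\left(B \right)} = 5 + B^{2}$ ($Y{\left(B \right)} = 5 + B B = 5 + B^{2}$)
$b{\left(j \right)} = -6 - 2 j$ ($b{\left(j \right)} = \left(\left(2 - 8\right) - j\right) - j = \left(-6 - j\right) - j = -6 - 2 j$)
$b{\left(Y{\left(U{\left(5 \right)} \right)} \right)} - 17614 = \left(-6 - 2 \left(5 + 5^{2}\right)\right) - 17614 = \left(-6 - 2 \left(5 + 25\right)\right) - 17614 = \left(-6 - 60\right) - 17614 = -66 - 17614 = -17680$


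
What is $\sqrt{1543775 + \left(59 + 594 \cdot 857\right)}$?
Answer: $2 \sqrt{513223} \approx 1432.8$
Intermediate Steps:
$\sqrt{1543775 + \left(59 + 594 \cdot 857\right)} = \sqrt{1543775 + \left(59 + 509058\right)} = \sqrt{1543775 + 509117} = \sqrt{2052892} = 2 \sqrt{513223}$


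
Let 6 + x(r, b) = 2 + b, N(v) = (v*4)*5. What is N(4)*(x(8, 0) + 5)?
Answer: 80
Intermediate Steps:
N(v) = 20*v (N(v) = (4*v)*5 = 20*v)
x(r, b) = -4 + b (x(r, b) = -6 + (2 + b) = -4 + b)
N(4)*(x(8, 0) + 5) = (20*4)*((-4 + 0) + 5) = 80*(-4 + 5) = 80*1 = 80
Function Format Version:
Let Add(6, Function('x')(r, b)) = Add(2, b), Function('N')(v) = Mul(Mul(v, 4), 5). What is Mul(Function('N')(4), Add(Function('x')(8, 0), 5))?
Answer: 80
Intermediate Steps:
Function('N')(v) = Mul(20, v) (Function('N')(v) = Mul(Mul(4, v), 5) = Mul(20, v))
Function('x')(r, b) = Add(-4, b) (Function('x')(r, b) = Add(-6, Add(2, b)) = Add(-4, b))
Mul(Function('N')(4), Add(Function('x')(8, 0), 5)) = Mul(Mul(20, 4), Add(Add(-4, 0), 5)) = Mul(80, Add(-4, 5)) = Mul(80, 1) = 80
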